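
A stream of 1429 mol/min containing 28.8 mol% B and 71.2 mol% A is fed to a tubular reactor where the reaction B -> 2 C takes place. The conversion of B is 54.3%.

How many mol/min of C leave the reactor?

447 mol/min

B reacted = 0.543 × 411.6 = 223.5 mol/min; ν_B = −1, so ξ = 223.5/1 = 223.5 mol/min.
Outlet amounts (n = n₀ + ν ξ):
  B: 411.6 − 1(223.5) = 188.1
  C: 0 + 2(223.5) = 446.9
  A: 1017 (inert)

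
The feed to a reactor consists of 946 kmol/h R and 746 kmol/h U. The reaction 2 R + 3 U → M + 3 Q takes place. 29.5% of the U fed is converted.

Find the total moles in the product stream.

U reacted = 0.295 × 746 = 220.1 kmol/h; ν_U = −3, so ξ = 220.1/3 = 73.36 kmol/h.
Outlet amounts (n = n₀ + ν ξ):
  R: 946 − 2(73.36) = 799.3
  U: 746 − 3(73.36) = 525.9
  M: 0 + 1(73.36) = 73.36
  Q: 0 + 3(73.36) = 220.1
Total out = 799.3 + 525.9 + 73.36 + 220.1 = 1619 kmol/h.

1620 kmol/h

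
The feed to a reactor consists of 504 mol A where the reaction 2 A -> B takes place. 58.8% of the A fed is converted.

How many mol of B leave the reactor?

148 mol

A reacted = 0.588 × 504 = 296.4 mol; ν_A = −2, so ξ = 296.4/2 = 148.2 mol.
Outlet amounts (n = n₀ + ν ξ):
  A: 504 − 2(148.2) = 207.6
  B: 0 + 1(148.2) = 148.2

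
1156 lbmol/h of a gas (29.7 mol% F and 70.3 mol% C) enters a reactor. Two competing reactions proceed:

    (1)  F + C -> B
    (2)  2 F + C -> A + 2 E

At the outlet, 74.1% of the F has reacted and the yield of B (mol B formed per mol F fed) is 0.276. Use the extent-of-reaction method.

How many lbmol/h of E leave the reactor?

Yield of B: 1ξ₁ / 343.3 = 0.276 → ξ₁ = 94.76 lbmol/h.
Conversion of F: 1ξ₁ + 2ξ₂ = 0.741 × 343.3 = 254.4 → ξ₂ = 79.82 lbmol/h.
Outlet amounts (n = n₀ + Σ ν·ξ):
  F: 343.3 − 1(94.76) − 2(79.82) = 88.92
  C: 812.7 − 1(94.76) − 1(79.82) = 638.1
  B: 0 + 1(94.76) = 94.76
  A: 0 + 1(79.82) = 79.82
  E: 0 + 2(79.82) = 159.6

160 lbmol/h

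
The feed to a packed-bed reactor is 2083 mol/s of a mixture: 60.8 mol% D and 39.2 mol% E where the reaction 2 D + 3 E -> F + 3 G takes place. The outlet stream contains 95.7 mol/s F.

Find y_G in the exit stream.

0.144

For F: n = n₀ + 1ξ → 95.7 = 0 + 1ξ, giving ξ = 95.7 mol/s.
Outlet amounts (n = n₀ + ν ξ):
  D: 1266 − 2(95.7) = 1075
  E: 816.5 − 3(95.7) = 529.4
  F: 0 + 1(95.7) = 95.7
  G: 0 + 3(95.7) = 287.1
Total out = 1987 mol/s; y_G = 287.1 / 1987 = 0.1445.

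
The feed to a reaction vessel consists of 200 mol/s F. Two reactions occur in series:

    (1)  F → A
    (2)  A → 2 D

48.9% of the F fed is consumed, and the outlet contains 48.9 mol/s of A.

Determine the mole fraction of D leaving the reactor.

Conversion of F: F consumed = 1ξ₁ = 0.489 × 200 → ξ₁ = 97.8 mol/s.
A balance: n_A = 0 + 1ξ₁ − 1ξ₂ = 48.9 → ξ₂ = (1·97.8 − 48.9)/1 = 48.9 mol/s.
Outlet amounts (n = n₀ + Σ ν·ξ):
  F: 200 − 1(97.8) = 102.2
  A: 0 + 1(97.8) − 1(48.9) = 48.9
  D: 0 + 2(48.9) = 97.8
Total out = 248.9 mol/s; y_D = 97.8 / 248.9 = 0.3929.

0.393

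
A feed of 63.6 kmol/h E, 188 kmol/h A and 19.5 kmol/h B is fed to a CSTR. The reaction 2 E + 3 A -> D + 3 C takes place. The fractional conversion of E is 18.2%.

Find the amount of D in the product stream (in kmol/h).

E reacted = 0.182 × 63.6 = 11.58 kmol/h; ν_E = −2, so ξ = 11.58/2 = 5.788 kmol/h.
Outlet amounts (n = n₀ + ν ξ):
  E: 63.6 − 2(5.788) = 52.02
  A: 188 − 3(5.788) = 170.6
  D: 0 + 1(5.788) = 5.788
  C: 0 + 3(5.788) = 17.36
  B: 19.5 (inert)

5.79 kmol/h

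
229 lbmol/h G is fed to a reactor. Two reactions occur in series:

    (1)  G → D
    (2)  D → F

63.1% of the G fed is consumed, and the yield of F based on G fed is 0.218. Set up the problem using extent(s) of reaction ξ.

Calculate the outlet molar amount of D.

94.6 lbmol/h

Conversion of G: G consumed = 1ξ₁ = 0.631 × 229 → ξ₁ = 144.5 lbmol/h.
Yield of F: 1ξ₂ / 229 = 0.218 → ξ₂ = 49.92 lbmol/h.
Outlet amounts (n = n₀ + Σ ν·ξ):
  G: 229 − 1(144.5) = 84.5
  D: 0 + 1(144.5) − 1(49.92) = 94.58
  F: 0 + 1(49.92) = 49.92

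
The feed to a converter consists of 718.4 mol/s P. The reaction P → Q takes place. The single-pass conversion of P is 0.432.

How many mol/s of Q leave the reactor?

310 mol/s

P reacted = 0.432 × 718.4 = 310.3 mol/s; ν_P = −1, so ξ = 310.3/1 = 310.3 mol/s.
Outlet amounts (n = n₀ + ν ξ):
  P: 718.4 − 1(310.3) = 408.1
  Q: 0 + 1(310.3) = 310.3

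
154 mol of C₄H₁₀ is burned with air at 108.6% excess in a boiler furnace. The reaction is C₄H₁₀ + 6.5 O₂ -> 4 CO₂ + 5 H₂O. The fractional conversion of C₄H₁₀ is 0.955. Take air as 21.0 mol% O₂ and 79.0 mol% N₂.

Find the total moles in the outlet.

Stoichiometric O₂ = 6.5 × 154 = 1001 mol; O₂ fed = 1001 × 2.086 = 2088 mol.
N₂ fed = 2088 × 79/21 = 7855 mol.
Fuel reacted = 0.955 × 154 → ξ = 147.1 mol.
Outlet (n = n₀ + ν ξ):
  C₄H₁₀: 154 − 1(147.1) = 6.93
  O₂: 2088 − 6.5(147.1) = 1132
  N₂: 7855 (inert)
  CO₂: 0 + 4(147.1) = 588.3
  H₂O: 0 + 5(147.1) = 735.3
Total out = 6.93 + 1132 + 7855 + 588.3 + 735.3 = 10320 mol.

10300 mol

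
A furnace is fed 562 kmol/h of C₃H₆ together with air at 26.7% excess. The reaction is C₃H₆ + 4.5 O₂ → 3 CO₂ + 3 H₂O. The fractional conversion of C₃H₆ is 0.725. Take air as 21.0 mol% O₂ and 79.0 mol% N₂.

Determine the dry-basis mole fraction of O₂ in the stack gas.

Stoichiometric O₂ = 4.5 × 562 = 2529 kmol/h; O₂ fed = 2529 × 1.267 = 3204 kmol/h.
N₂ fed = 3204 × 79/21 = 12050 kmol/h.
Fuel reacted = 0.725 × 562 → ξ = 407.4 kmol/h.
Outlet (n = n₀ + ν ξ):
  C₃H₆: 562 − 1(407.4) = 154.6
  O₂: 3204 − 4.5(407.4) = 1371
  N₂: 12050 (inert)
  CO₂: 0 + 3(407.4) = 1222
  H₂O: 0 + 3(407.4) = 1222
Dry total = 14800 kmol/h; y_O₂ (dry) = 1371 / 14800 = 0.09261.

0.0926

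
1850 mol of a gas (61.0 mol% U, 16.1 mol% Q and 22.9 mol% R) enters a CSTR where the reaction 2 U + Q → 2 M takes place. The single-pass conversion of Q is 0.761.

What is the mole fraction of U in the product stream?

Q reacted = 0.761 × 297.9 = 226.7 mol; ν_Q = −1, so ξ = 226.7/1 = 226.7 mol.
Outlet amounts (n = n₀ + ν ξ):
  U: 1128 − 2(226.7) = 675.2
  Q: 297.9 − 1(226.7) = 71.19
  M: 0 + 2(226.7) = 453.3
  R: 423.6 (inert)
Total out = 1623 mol; y_U = 675.2 / 1623 = 0.4159.

0.416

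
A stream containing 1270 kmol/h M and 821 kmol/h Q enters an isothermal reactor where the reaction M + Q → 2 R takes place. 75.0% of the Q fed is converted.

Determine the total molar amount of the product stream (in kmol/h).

2090 kmol/h

Q reacted = 0.75 × 821 = 615.8 kmol/h; ν_Q = −1, so ξ = 615.8/1 = 615.8 kmol/h.
Outlet amounts (n = n₀ + ν ξ):
  M: 1270 − 1(615.8) = 654.2
  Q: 821 − 1(615.8) = 205.2
  R: 0 + 2(615.8) = 1232
Total out = 654.2 + 205.2 + 1232 = 2091 kmol/h.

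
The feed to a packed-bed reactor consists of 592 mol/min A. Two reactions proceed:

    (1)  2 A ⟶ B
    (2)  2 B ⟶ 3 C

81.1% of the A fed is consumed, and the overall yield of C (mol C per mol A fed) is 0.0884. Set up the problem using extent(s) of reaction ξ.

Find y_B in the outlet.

0.555

Conversion of A: A consumed = 2ξ₁ = 0.811 × 592 → ξ₁ = 240.1 mol/min.
Yield of C: 3ξ₂ / 592 = 0.0884 → ξ₂ = 17.44 mol/min.
Outlet amounts (n = n₀ + Σ ν·ξ):
  A: 592 − 2(240.1) = 111.9
  B: 0 + 1(240.1) − 2(17.44) = 205.2
  C: 0 + 3(17.44) = 52.33
Total out = 369.4 mol/min; y_B = 205.2 / 369.4 = 0.5554.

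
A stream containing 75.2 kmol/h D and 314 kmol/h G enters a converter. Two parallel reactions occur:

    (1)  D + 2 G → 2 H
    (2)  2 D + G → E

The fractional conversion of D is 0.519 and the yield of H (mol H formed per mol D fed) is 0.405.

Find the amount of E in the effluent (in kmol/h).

Yield of H: 2ξ₁ / 75.2 = 0.405 → ξ₁ = 15.23 kmol/h.
Conversion of D: 1ξ₁ + 2ξ₂ = 0.519 × 75.2 = 39.03 → ξ₂ = 11.9 kmol/h.
Outlet amounts (n = n₀ + Σ ν·ξ):
  D: 75.2 − 1(15.23) − 2(11.9) = 36.17
  G: 314 − 2(15.23) − 1(11.9) = 271.6
  H: 0 + 2(15.23) = 30.46
  E: 0 + 1(11.9) = 11.9

11.9 kmol/h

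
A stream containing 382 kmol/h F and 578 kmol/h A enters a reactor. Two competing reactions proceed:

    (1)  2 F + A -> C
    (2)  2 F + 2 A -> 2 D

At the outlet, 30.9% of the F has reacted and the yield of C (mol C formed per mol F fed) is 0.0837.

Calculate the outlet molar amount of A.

Yield of C: 1ξ₁ / 382 = 0.0837 → ξ₁ = 31.97 kmol/h.
Conversion of F: 2ξ₁ + 2ξ₂ = 0.309 × 382 = 118 → ξ₂ = 27.05 kmol/h.
Outlet amounts (n = n₀ + Σ ν·ξ):
  F: 382 − 2(31.97) − 2(27.05) = 264
  A: 578 − 1(31.97) − 2(27.05) = 491.9
  C: 0 + 1(31.97) = 31.97
  D: 0 + 2(27.05) = 54.09

492 kmol/h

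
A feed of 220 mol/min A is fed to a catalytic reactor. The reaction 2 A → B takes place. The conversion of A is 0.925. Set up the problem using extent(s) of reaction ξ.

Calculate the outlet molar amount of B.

A reacted = 0.925 × 220 = 203.5 mol/min; ν_A = −2, so ξ = 203.5/2 = 101.8 mol/min.
Outlet amounts (n = n₀ + ν ξ):
  A: 220 − 2(101.8) = 16.5
  B: 0 + 1(101.8) = 101.8

102 mol/min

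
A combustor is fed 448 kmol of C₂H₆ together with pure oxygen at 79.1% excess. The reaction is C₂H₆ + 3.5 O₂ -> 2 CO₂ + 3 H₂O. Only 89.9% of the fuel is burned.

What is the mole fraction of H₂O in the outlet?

0.349

Stoichiometric O₂ = 3.5 × 448 = 1568 kmol; O₂ fed = 1568 × 1.791 = 2808 kmol.
Fuel reacted = 0.899 × 448 → ξ = 402.8 kmol.
Outlet (n = n₀ + ν ξ):
  C₂H₆: 448 − 1(402.8) = 45.25
  O₂: 2808 − 3.5(402.8) = 1399
  CO₂: 0 + 2(402.8) = 805.5
  H₂O: 0 + 3(402.8) = 1208
Total out = 3458 kmol; y_H₂O = 1208 / 3458 = 0.3494.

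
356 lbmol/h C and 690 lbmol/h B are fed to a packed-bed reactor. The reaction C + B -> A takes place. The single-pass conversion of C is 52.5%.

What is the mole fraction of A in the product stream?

C reacted = 0.525 × 356 = 186.9 lbmol/h; ν_C = −1, so ξ = 186.9/1 = 186.9 lbmol/h.
Outlet amounts (n = n₀ + ν ξ):
  C: 356 − 1(186.9) = 169.1
  B: 690 − 1(186.9) = 503.1
  A: 0 + 1(186.9) = 186.9
Total out = 859.1 lbmol/h; y_A = 186.9 / 859.1 = 0.2176.

0.218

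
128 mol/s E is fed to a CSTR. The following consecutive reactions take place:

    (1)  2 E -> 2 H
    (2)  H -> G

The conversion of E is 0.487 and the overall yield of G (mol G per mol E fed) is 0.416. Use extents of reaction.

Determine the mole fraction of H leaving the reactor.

Conversion of E: E consumed = 2ξ₁ = 0.487 × 128 → ξ₁ = 31.17 mol/s.
Yield of G: 1ξ₂ / 128 = 0.416 → ξ₂ = 53.25 mol/s.
Outlet amounts (n = n₀ + Σ ν·ξ):
  E: 128 − 2(31.17) = 65.66
  H: 0 + 2(31.17) − 1(53.25) = 9.088
  G: 0 + 1(53.25) = 53.25
Total out = 128 mol/s; y_H = 9.088 / 128 = 0.071.

0.071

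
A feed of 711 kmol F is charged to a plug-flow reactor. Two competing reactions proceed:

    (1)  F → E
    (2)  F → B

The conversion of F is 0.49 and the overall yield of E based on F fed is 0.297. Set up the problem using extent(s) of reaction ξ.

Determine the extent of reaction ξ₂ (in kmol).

ξ₂ = 137 kmol

Yield of E: 1ξ₁ / 711 = 0.297 → ξ₁ = 211.2 kmol.
Conversion of F: 1ξ₁ + 1ξ₂ = 0.49 × 711 = 348.4 → ξ₂ = 137.2 kmol.
Outlet amounts (n = n₀ + Σ ν·ξ):
  F: 711 − 1(211.2) − 1(137.2) = 362.6
  E: 0 + 1(211.2) = 211.2
  B: 0 + 1(137.2) = 137.2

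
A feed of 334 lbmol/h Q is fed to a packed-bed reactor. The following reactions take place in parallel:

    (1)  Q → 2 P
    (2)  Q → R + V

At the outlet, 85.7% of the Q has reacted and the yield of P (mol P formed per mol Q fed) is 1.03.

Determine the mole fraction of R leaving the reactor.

0.184

Yield of P: 2ξ₁ / 334 = 1.03 → ξ₁ = 172 lbmol/h.
Conversion of Q: 1ξ₁ + 1ξ₂ = 0.857 × 334 = 286.2 → ξ₂ = 114.2 lbmol/h.
Outlet amounts (n = n₀ + Σ ν·ξ):
  Q: 334 − 1(172) − 1(114.2) = 47.76
  P: 0 + 2(172) = 344
  R: 0 + 1(114.2) = 114.2
  V: 0 + 1(114.2) = 114.2
Total out = 620.2 lbmol/h; y_R = 114.2 / 620.2 = 0.1842.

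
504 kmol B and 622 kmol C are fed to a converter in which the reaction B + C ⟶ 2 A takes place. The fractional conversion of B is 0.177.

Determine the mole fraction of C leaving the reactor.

0.473

B reacted = 0.177 × 504 = 89.21 kmol; ν_B = −1, so ξ = 89.21/1 = 89.21 kmol.
Outlet amounts (n = n₀ + ν ξ):
  B: 504 − 1(89.21) = 414.8
  C: 622 − 1(89.21) = 532.8
  A: 0 + 2(89.21) = 178.4
Total out = 1126 kmol; y_C = 532.8 / 1126 = 0.4732.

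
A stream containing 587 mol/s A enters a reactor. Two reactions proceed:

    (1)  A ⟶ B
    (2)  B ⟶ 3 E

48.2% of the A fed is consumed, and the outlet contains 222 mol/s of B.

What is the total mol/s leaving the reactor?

709 mol/s

Conversion of A: A consumed = 1ξ₁ = 0.482 × 587 → ξ₁ = 282.9 mol/s.
B balance: n_B = 0 + 1ξ₁ − 1ξ₂ = 222 → ξ₂ = (1·282.9 − 222)/1 = 60.93 mol/s.
Outlet amounts (n = n₀ + Σ ν·ξ):
  A: 587 − 1(282.9) = 304.1
  B: 0 + 1(282.9) − 1(60.93) = 222
  E: 0 + 3(60.93) = 182.8
Total out = 304.1 + 222 + 182.8 = 708.9 mol/s.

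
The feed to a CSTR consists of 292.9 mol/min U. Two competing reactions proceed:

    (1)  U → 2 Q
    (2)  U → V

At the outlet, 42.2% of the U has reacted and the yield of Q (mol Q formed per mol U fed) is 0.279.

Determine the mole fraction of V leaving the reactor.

0.248

Yield of Q: 2ξ₁ / 292.9 = 0.279 → ξ₁ = 40.86 mol/min.
Conversion of U: 1ξ₁ + 1ξ₂ = 0.422 × 292.9 = 123.6 → ξ₂ = 82.74 mol/min.
Outlet amounts (n = n₀ + Σ ν·ξ):
  U: 292.9 − 1(40.86) − 1(82.74) = 169.3
  Q: 0 + 2(40.86) = 81.72
  V: 0 + 1(82.74) = 82.74
Total out = 333.8 mol/min; y_V = 82.74 / 333.8 = 0.2479.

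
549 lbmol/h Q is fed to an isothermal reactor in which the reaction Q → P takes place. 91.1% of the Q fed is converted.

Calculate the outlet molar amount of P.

500 lbmol/h

Q reacted = 0.911 × 549 = 500.1 lbmol/h; ν_Q = −1, so ξ = 500.1/1 = 500.1 lbmol/h.
Outlet amounts (n = n₀ + ν ξ):
  Q: 549 − 1(500.1) = 48.86
  P: 0 + 1(500.1) = 500.1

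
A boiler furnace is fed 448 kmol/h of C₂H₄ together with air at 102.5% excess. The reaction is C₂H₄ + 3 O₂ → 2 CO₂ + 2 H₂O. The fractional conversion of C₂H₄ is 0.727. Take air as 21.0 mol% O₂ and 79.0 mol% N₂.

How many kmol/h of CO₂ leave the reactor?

651 kmol/h

Stoichiometric O₂ = 3 × 448 = 1344 kmol/h; O₂ fed = 1344 × 2.025 = 2722 kmol/h.
N₂ fed = 2722 × 79/21 = 10240 kmol/h.
Fuel reacted = 0.727 × 448 → ξ = 325.7 kmol/h.
Outlet (n = n₀ + ν ξ):
  C₂H₄: 448 − 1(325.7) = 122.3
  O₂: 2722 − 3(325.7) = 1745
  N₂: 10240 (inert)
  CO₂: 0 + 2(325.7) = 651.4
  H₂O: 0 + 2(325.7) = 651.4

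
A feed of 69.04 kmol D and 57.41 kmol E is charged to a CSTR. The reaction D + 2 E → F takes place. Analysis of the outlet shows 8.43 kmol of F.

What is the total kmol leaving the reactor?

110 kmol

For F: n = n₀ + 1ξ → 8.43 = 0 + 1ξ, giving ξ = 8.43 kmol.
Outlet amounts (n = n₀ + ν ξ):
  D: 69.04 − 1(8.43) = 60.61
  E: 57.41 − 2(8.43) = 40.55
  F: 0 + 1(8.43) = 8.43
Total out = 60.61 + 40.55 + 8.43 = 109.6 kmol.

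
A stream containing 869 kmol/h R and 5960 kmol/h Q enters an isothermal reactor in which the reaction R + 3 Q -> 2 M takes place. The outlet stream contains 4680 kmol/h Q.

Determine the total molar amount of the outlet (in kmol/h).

5980 kmol/h

For Q: n = n₀ − 3ξ → 4680 = 5960 − 3ξ, giving ξ = 426.7 kmol/h.
Outlet amounts (n = n₀ + ν ξ):
  R: 869 − 1(426.7) = 442.3
  Q: 5960 − 3(426.7) = 4680
  M: 0 + 2(426.7) = 853.3
Total out = 442.3 + 4680 + 853.3 = 5976 kmol/h.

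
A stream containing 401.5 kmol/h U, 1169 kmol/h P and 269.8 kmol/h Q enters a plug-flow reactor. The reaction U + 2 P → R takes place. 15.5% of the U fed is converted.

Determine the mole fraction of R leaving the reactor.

U reacted = 0.155 × 401.5 = 62.23 kmol/h; ν_U = −1, so ξ = 62.23/1 = 62.23 kmol/h.
Outlet amounts (n = n₀ + ν ξ):
  U: 401.5 − 1(62.23) = 339.3
  P: 1169 − 2(62.23) = 1045
  R: 0 + 1(62.23) = 62.23
  Q: 269.8 (inert)
Total out = 1716 kmol/h; y_R = 62.23 / 1716 = 0.03627.

0.0363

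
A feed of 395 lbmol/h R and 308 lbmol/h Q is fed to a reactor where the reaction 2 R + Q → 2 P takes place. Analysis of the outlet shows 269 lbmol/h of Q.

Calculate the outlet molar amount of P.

78 lbmol/h

For Q: n = n₀ − 1ξ → 269 = 308 − 1ξ, giving ξ = 39 lbmol/h.
Outlet amounts (n = n₀ + ν ξ):
  R: 395 − 2(39) = 317
  Q: 308 − 1(39) = 269
  P: 0 + 2(39) = 78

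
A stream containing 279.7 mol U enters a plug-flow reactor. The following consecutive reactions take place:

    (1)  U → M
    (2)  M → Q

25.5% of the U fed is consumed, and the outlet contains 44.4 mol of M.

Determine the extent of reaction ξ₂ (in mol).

ξ₂ = 26.9 mol

Conversion of U: U consumed = 1ξ₁ = 0.255 × 279.7 → ξ₁ = 71.32 mol.
M balance: n_M = 0 + 1ξ₁ − 1ξ₂ = 44.4 → ξ₂ = (1·71.32 − 44.4)/1 = 26.92 mol.
Outlet amounts (n = n₀ + Σ ν·ξ):
  U: 279.7 − 1(71.32) = 208.4
  M: 0 + 1(71.32) − 1(26.92) = 44.4
  Q: 0 + 1(26.92) = 26.92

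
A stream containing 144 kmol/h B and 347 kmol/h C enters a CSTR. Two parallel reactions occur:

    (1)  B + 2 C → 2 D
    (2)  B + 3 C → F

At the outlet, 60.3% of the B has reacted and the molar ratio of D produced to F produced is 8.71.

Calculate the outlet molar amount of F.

16.2 kmol/h

Conversion of B: B consumed = 0.603 × 144 = 86.83 kmol/h = 1ξ₁ + 1ξ₂.
Selectivity: 2ξ₁ / (1ξ₂) = 8.71 → ξ₁ = 4.355 ξ₂.
Substitute: (1·4.355 + 1) ξ₂ = 86.83 → ξ₂ = 16.22 kmol/h, ξ₁ = 70.62 kmol/h.
Outlet amounts (n = n₀ + Σ ν·ξ):
  B: 144 − 1(70.62) − 1(16.22) = 57.17
  C: 347 − 2(70.62) − 3(16.22) = 157.1
  D: 0 + 2(70.62) = 141.2
  F: 0 + 1(16.22) = 16.22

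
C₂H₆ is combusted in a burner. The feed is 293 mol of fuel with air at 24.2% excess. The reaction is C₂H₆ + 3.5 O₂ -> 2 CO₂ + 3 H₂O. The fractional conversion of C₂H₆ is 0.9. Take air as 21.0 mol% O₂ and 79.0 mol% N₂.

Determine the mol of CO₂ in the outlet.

527 mol

Stoichiometric O₂ = 3.5 × 293 = 1026 mol; O₂ fed = 1026 × 1.242 = 1274 mol.
N₂ fed = 1274 × 79/21 = 4791 mol.
Fuel reacted = 0.9 × 293 → ξ = 263.7 mol.
Outlet (n = n₀ + ν ξ):
  C₂H₆: 293 − 1(263.7) = 29.3
  O₂: 1274 − 3.5(263.7) = 350.7
  N₂: 4791 (inert)
  CO₂: 0 + 2(263.7) = 527.4
  H₂O: 0 + 3(263.7) = 791.1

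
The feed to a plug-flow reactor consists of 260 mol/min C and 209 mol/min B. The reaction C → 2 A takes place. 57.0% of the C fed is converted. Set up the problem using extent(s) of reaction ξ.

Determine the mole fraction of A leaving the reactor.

C reacted = 0.57 × 260 = 148.2 mol/min; ν_C = −1, so ξ = 148.2/1 = 148.2 mol/min.
Outlet amounts (n = n₀ + ν ξ):
  C: 260 − 1(148.2) = 111.8
  A: 0 + 2(148.2) = 296.4
  B: 209 (inert)
Total out = 617.2 mol/min; y_A = 296.4 / 617.2 = 0.4802.

0.48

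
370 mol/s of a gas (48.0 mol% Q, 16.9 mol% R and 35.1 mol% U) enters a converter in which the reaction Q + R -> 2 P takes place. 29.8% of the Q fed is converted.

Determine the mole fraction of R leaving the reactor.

0.026

Q reacted = 0.298 × 177.6 = 52.92 mol/s; ν_Q = −1, so ξ = 52.92/1 = 52.92 mol/s.
Outlet amounts (n = n₀ + ν ξ):
  Q: 177.6 − 1(52.92) = 124.7
  R: 62.53 − 1(52.92) = 9.605
  P: 0 + 2(52.92) = 105.8
  U: 129.9 (inert)
Total out = 370 mol/s; y_R = 9.605 / 370 = 0.02596.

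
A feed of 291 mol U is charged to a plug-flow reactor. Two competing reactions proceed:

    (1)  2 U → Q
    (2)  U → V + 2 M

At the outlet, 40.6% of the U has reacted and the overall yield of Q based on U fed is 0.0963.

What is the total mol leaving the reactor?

Yield of Q: 1ξ₁ / 291 = 0.0963 → ξ₁ = 28.02 mol.
Conversion of U: 2ξ₁ + 1ξ₂ = 0.406 × 291 = 118.1 → ξ₂ = 62.1 mol.
Outlet amounts (n = n₀ + Σ ν·ξ):
  U: 291 − 2(28.02) − 1(62.1) = 172.9
  Q: 0 + 1(28.02) = 28.02
  V: 0 + 1(62.1) = 62.1
  M: 0 + 2(62.1) = 124.2
Total out = 172.9 + 28.02 + 62.1 + 124.2 = 387.2 mol.

387 mol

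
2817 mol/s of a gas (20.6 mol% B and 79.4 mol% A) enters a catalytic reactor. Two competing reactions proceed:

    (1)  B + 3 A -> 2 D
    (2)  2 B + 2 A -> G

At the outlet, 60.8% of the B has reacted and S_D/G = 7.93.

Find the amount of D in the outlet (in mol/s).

469 mol/s

Conversion of B: B consumed = 0.608 × 580.3 = 352.8 mol/s = 1ξ₁ + 2ξ₂.
Selectivity: 2ξ₁ / (1ξ₂) = 7.93 → ξ₁ = 3.965 ξ₂.
Substitute: (1·3.965 + 2) ξ₂ = 352.8 → ξ₂ = 59.15 mol/s, ξ₁ = 234.5 mol/s.
Outlet amounts (n = n₀ + Σ ν·ξ):
  B: 580.3 − 1(234.5) − 2(59.15) = 227.5
  A: 2237 − 3(234.5) − 2(59.15) = 1415
  D: 0 + 2(234.5) = 469.1
  G: 0 + 1(59.15) = 59.15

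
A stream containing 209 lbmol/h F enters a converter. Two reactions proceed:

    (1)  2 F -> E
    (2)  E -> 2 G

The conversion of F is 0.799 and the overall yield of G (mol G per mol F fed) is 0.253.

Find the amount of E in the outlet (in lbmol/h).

57.1 lbmol/h

Conversion of F: F consumed = 2ξ₁ = 0.799 × 209 → ξ₁ = 83.5 lbmol/h.
Yield of G: 2ξ₂ / 209 = 0.253 → ξ₂ = 26.44 lbmol/h.
Outlet amounts (n = n₀ + Σ ν·ξ):
  F: 209 − 2(83.5) = 42.01
  E: 0 + 1(83.5) − 1(26.44) = 57.06
  G: 0 + 2(26.44) = 52.88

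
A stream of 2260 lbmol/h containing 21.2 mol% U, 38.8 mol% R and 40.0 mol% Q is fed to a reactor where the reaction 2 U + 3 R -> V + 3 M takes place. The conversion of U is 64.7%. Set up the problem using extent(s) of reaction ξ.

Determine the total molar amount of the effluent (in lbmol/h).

U reacted = 0.647 × 479.1 = 310 lbmol/h; ν_U = −2, so ξ = 310/2 = 155 lbmol/h.
Outlet amounts (n = n₀ + ν ξ):
  U: 479.1 − 2(155) = 169.1
  R: 876.9 − 3(155) = 411.9
  V: 0 + 1(155) = 155
  M: 0 + 3(155) = 465
  Q: 904 (inert)
Total out = 169.1 + 411.9 + 155 + 465 + 904 = 2105 lbmol/h.

2110 lbmol/h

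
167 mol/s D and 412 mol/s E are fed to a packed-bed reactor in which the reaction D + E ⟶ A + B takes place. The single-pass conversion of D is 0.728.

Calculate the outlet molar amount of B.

D reacted = 0.728 × 167 = 121.6 mol/s; ν_D = −1, so ξ = 121.6/1 = 121.6 mol/s.
Outlet amounts (n = n₀ + ν ξ):
  D: 167 − 1(121.6) = 45.42
  E: 412 − 1(121.6) = 290.4
  A: 0 + 1(121.6) = 121.6
  B: 0 + 1(121.6) = 121.6

122 mol/s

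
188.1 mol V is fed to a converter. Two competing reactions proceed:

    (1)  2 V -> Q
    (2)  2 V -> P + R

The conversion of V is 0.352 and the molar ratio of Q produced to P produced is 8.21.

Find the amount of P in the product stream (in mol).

Conversion of V: V consumed = 0.352 × 188.1 = 66.21 mol = 2ξ₁ + 2ξ₂.
Selectivity: 1ξ₁ / (1ξ₂) = 8.21 → ξ₁ = 8.21 ξ₂.
Substitute: (2·8.21 + 2) ξ₂ = 66.21 → ξ₂ = 3.595 mol, ξ₁ = 29.51 mol.
Outlet amounts (n = n₀ + Σ ν·ξ):
  V: 188.1 − 2(29.51) − 2(3.595) = 121.9
  Q: 0 + 1(29.51) = 29.51
  P: 0 + 1(3.595) = 3.595
  R: 0 + 1(3.595) = 3.595

3.59 mol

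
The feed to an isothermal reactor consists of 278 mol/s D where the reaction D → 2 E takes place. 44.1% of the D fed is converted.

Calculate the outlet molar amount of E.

245 mol/s

D reacted = 0.441 × 278 = 122.6 mol/s; ν_D = −1, so ξ = 122.6/1 = 122.6 mol/s.
Outlet amounts (n = n₀ + ν ξ):
  D: 278 − 1(122.6) = 155.4
  E: 0 + 2(122.6) = 245.2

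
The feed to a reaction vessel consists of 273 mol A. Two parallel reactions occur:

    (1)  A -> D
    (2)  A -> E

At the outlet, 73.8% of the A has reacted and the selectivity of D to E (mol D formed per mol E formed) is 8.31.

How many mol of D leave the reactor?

Conversion of A: A consumed = 0.738 × 273 = 201.5 mol = 1ξ₁ + 1ξ₂.
Selectivity: 1ξ₁ / (1ξ₂) = 8.31 → ξ₁ = 8.31 ξ₂.
Substitute: (1·8.31 + 1) ξ₂ = 201.5 → ξ₂ = 21.64 mol, ξ₁ = 179.8 mol.
Outlet amounts (n = n₀ + Σ ν·ξ):
  A: 273 − 1(179.8) − 1(21.64) = 71.53
  D: 0 + 1(179.8) = 179.8
  E: 0 + 1(21.64) = 21.64

180 mol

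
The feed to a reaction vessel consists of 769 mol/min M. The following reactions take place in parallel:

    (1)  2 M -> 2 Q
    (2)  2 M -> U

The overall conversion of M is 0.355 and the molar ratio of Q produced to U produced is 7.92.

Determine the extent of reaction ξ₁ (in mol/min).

Conversion of M: M consumed = 0.355 × 769 = 273 mol/min = 2ξ₁ + 2ξ₂.
Selectivity: 2ξ₁ / (1ξ₂) = 7.92 → ξ₁ = 3.96 ξ₂.
Substitute: (2·3.96 + 2) ξ₂ = 273 → ξ₂ = 27.52 mol/min, ξ₁ = 109 mol/min.
Outlet amounts (n = n₀ + Σ ν·ξ):
  M: 769 − 2(109) − 2(27.52) = 496
  Q: 0 + 2(109) = 218
  U: 0 + 1(27.52) = 27.52

ξ₁ = 109 mol/min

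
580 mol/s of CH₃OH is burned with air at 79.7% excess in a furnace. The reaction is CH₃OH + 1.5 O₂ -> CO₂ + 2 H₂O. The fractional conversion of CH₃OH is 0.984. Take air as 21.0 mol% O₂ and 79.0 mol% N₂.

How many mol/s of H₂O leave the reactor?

1140 mol/s

Stoichiometric O₂ = 1.5 × 580 = 870 mol/s; O₂ fed = 870 × 1.797 = 1563 mol/s.
N₂ fed = 1563 × 79/21 = 5881 mol/s.
Fuel reacted = 0.984 × 580 → ξ = 570.7 mol/s.
Outlet (n = n₀ + ν ξ):
  CH₃OH: 580 − 1(570.7) = 9.28
  O₂: 1563 − 1.5(570.7) = 707.3
  N₂: 5881 (inert)
  CO₂: 0 + 1(570.7) = 570.7
  H₂O: 0 + 2(570.7) = 1141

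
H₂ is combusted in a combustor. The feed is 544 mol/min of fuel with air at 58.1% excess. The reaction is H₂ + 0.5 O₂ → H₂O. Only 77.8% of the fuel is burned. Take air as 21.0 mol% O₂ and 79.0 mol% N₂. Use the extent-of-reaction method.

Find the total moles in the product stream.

Stoichiometric O₂ = 0.5 × 544 = 272 mol/min; O₂ fed = 272 × 1.581 = 430 mol/min.
N₂ fed = 430 × 79/21 = 1618 mol/min.
Fuel reacted = 0.778 × 544 → ξ = 423.2 mol/min.
Outlet (n = n₀ + ν ξ):
  H₂: 544 − 1(423.2) = 120.8
  O₂: 430 − 0.5(423.2) = 218.4
  N₂: 1618 (inert)
  H₂O: 0 + 1(423.2) = 423.2
Total out = 120.8 + 218.4 + 1618 + 423.2 = 2380 mol/min.

2380 mol/min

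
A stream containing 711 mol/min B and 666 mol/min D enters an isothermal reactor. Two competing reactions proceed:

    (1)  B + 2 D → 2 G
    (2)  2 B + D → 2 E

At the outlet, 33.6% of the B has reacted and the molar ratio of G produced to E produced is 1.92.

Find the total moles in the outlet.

Conversion of B: B consumed = 0.336 × 711 = 238.9 mol/min = 1ξ₁ + 2ξ₂.
Selectivity: 2ξ₁ / (2ξ₂) = 1.92 → ξ₁ = 1.92 ξ₂.
Substitute: (1·1.92 + 2) ξ₂ = 238.9 → ξ₂ = 60.94 mol/min, ξ₁ = 117 mol/min.
Outlet amounts (n = n₀ + Σ ν·ξ):
  B: 711 − 1(117) − 2(60.94) = 472.1
  D: 666 − 2(117) − 1(60.94) = 371
  G: 0 + 2(117) = 234
  E: 0 + 2(60.94) = 121.9
Total out = 472.1 + 371 + 234 + 121.9 = 1199 mol/min.

1200 mol/min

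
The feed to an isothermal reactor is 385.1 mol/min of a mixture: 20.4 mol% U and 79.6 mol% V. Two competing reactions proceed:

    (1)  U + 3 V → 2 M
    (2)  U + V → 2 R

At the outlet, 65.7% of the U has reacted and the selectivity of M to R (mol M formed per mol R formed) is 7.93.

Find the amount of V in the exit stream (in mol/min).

Conversion of U: U consumed = 0.657 × 78.56 = 51.61 mol/min = 1ξ₁ + 1ξ₂.
Selectivity: 2ξ₁ / (2ξ₂) = 7.93 → ξ₁ = 7.93 ξ₂.
Substitute: (1·7.93 + 1) ξ₂ = 51.61 → ξ₂ = 5.78 mol/min, ξ₁ = 45.83 mol/min.
Outlet amounts (n = n₀ + Σ ν·ξ):
  U: 78.56 − 1(45.83) − 1(5.78) = 26.95
  V: 306.5 − 3(45.83) − 1(5.78) = 163.3
  M: 0 + 2(45.83) = 91.67
  R: 0 + 2(5.78) = 11.56

163 mol/min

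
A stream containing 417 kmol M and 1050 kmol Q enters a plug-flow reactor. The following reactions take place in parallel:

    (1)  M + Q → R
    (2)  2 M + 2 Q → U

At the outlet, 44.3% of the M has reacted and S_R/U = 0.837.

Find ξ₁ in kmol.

ξ₁ = 54.5 kmol

Conversion of M: M consumed = 0.443 × 417 = 184.7 kmol = 1ξ₁ + 2ξ₂.
Selectivity: 1ξ₁ / (1ξ₂) = 0.837 → ξ₁ = 0.837 ξ₂.
Substitute: (1·0.837 + 2) ξ₂ = 184.7 → ξ₂ = 65.11 kmol, ξ₁ = 54.5 kmol.
Outlet amounts (n = n₀ + Σ ν·ξ):
  M: 417 − 1(54.5) − 2(65.11) = 232.3
  Q: 1050 − 1(54.5) − 2(65.11) = 865.3
  R: 0 + 1(54.5) = 54.5
  U: 0 + 1(65.11) = 65.11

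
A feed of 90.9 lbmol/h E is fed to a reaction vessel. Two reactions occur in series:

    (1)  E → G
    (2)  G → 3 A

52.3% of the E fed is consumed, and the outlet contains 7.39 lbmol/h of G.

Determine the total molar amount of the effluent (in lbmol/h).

Conversion of E: E consumed = 1ξ₁ = 0.523 × 90.9 → ξ₁ = 47.54 lbmol/h.
G balance: n_G = 0 + 1ξ₁ − 1ξ₂ = 7.39 → ξ₂ = (1·47.54 − 7.39)/1 = 40.15 lbmol/h.
Outlet amounts (n = n₀ + Σ ν·ξ):
  E: 90.9 − 1(47.54) = 43.36
  G: 0 + 1(47.54) − 1(40.15) = 7.39
  A: 0 + 3(40.15) = 120.5
Total out = 43.36 + 7.39 + 120.5 = 171.2 lbmol/h.

171 lbmol/h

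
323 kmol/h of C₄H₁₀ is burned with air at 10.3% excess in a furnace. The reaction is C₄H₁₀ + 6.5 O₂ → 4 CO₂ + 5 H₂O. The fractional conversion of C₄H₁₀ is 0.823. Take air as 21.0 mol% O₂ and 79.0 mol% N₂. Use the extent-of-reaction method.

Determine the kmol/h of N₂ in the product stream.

Stoichiometric O₂ = 6.5 × 323 = 2100 kmol/h; O₂ fed = 2100 × 1.103 = 2316 kmol/h.
N₂ fed = 2316 × 79/21 = 8712 kmol/h.
Fuel reacted = 0.823 × 323 → ξ = 265.8 kmol/h.
Outlet (n = n₀ + ν ξ):
  C₄H₁₀: 323 − 1(265.8) = 57.17
  O₂: 2316 − 6.5(265.8) = 587.9
  N₂: 8712 (inert)
  CO₂: 0 + 4(265.8) = 1063
  H₂O: 0 + 5(265.8) = 1329

8710 kmol/h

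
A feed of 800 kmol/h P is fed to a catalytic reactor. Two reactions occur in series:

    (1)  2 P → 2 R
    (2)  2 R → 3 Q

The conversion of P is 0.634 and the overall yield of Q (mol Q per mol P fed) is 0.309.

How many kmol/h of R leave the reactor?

342 kmol/h

Conversion of P: P consumed = 2ξ₁ = 0.634 × 800 → ξ₁ = 253.6 kmol/h.
Yield of Q: 3ξ₂ / 800 = 0.309 → ξ₂ = 82.4 kmol/h.
Outlet amounts (n = n₀ + Σ ν·ξ):
  P: 800 − 2(253.6) = 292.8
  R: 0 + 2(253.6) − 2(82.4) = 342.4
  Q: 0 + 3(82.4) = 247.2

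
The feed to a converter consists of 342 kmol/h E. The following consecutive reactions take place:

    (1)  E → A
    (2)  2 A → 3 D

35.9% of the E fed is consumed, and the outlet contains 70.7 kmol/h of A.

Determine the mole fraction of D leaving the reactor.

Conversion of E: E consumed = 1ξ₁ = 0.359 × 342 → ξ₁ = 122.8 kmol/h.
A balance: n_A = 0 + 1ξ₁ − 2ξ₂ = 70.7 → ξ₂ = (1·122.8 − 70.7)/2 = 26.04 kmol/h.
Outlet amounts (n = n₀ + Σ ν·ξ):
  E: 342 − 1(122.8) = 219.2
  A: 0 + 1(122.8) − 2(26.04) = 70.7
  D: 0 + 3(26.04) = 78.12
Total out = 368 kmol/h; y_D = 78.12 / 368 = 0.2123.

0.212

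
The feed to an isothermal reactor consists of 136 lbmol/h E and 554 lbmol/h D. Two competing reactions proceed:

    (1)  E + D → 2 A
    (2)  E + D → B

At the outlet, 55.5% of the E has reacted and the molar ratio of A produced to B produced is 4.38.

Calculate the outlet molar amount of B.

23.7 lbmol/h

Conversion of E: E consumed = 0.555 × 136 = 75.48 lbmol/h = 1ξ₁ + 1ξ₂.
Selectivity: 2ξ₁ / (1ξ₂) = 4.38 → ξ₁ = 2.19 ξ₂.
Substitute: (1·2.19 + 1) ξ₂ = 75.48 → ξ₂ = 23.66 lbmol/h, ξ₁ = 51.82 lbmol/h.
Outlet amounts (n = n₀ + Σ ν·ξ):
  E: 136 − 1(51.82) − 1(23.66) = 60.52
  D: 554 − 1(51.82) − 1(23.66) = 478.5
  A: 0 + 2(51.82) = 103.6
  B: 0 + 1(23.66) = 23.66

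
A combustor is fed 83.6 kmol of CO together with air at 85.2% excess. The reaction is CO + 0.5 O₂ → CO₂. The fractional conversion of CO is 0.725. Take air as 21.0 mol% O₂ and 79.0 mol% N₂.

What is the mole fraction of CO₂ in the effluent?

0.144

Stoichiometric O₂ = 0.5 × 83.6 = 41.8 kmol; O₂ fed = 41.8 × 1.852 = 77.41 kmol.
N₂ fed = 77.41 × 79/21 = 291.2 kmol.
Fuel reacted = 0.725 × 83.6 → ξ = 60.61 kmol.
Outlet (n = n₀ + ν ξ):
  CO: 83.6 − 1(60.61) = 22.99
  O₂: 77.41 − 0.5(60.61) = 47.11
  N₂: 291.2 (inert)
  CO₂: 0 + 1(60.61) = 60.61
Total out = 421.9 kmol; y_CO₂ = 60.61 / 421.9 = 0.1436.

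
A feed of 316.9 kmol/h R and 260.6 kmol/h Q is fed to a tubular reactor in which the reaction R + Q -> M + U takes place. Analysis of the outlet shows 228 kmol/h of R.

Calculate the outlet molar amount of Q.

For R: n = n₀ − 1ξ → 228 = 316.9 − 1ξ, giving ξ = 88.9 kmol/h.
Outlet amounts (n = n₀ + ν ξ):
  R: 316.9 − 1(88.9) = 228
  Q: 260.6 − 1(88.9) = 171.7
  M: 0 + 1(88.9) = 88.9
  U: 0 + 1(88.9) = 88.9

172 kmol/h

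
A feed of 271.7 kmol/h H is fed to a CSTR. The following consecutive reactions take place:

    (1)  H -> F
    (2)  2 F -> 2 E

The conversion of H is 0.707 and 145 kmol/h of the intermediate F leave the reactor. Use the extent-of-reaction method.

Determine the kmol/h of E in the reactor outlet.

47.1 kmol/h

Conversion of H: H consumed = 1ξ₁ = 0.707 × 271.7 → ξ₁ = 192.1 kmol/h.
F balance: n_F = 0 + 1ξ₁ − 2ξ₂ = 145 → ξ₂ = (1·192.1 − 145)/2 = 23.55 kmol/h.
Outlet amounts (n = n₀ + Σ ν·ξ):
  H: 271.7 − 1(192.1) = 79.61
  F: 0 + 1(192.1) − 2(23.55) = 145
  E: 0 + 2(23.55) = 47.09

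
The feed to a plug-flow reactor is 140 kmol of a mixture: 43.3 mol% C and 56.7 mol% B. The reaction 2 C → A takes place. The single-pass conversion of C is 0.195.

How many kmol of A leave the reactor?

C reacted = 0.195 × 60.62 = 11.82 kmol; ν_C = −2, so ξ = 11.82/2 = 5.91 kmol.
Outlet amounts (n = n₀ + ν ξ):
  C: 60.62 − 2(5.91) = 48.8
  A: 0 + 1(5.91) = 5.91
  B: 79.38 (inert)

5.91 kmol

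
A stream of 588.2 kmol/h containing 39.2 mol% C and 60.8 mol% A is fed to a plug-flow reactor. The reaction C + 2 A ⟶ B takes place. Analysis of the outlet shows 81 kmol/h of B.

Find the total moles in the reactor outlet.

For B: n = n₀ + 1ξ → 81 = 0 + 1ξ, giving ξ = 81 kmol/h.
Outlet amounts (n = n₀ + ν ξ):
  C: 230.6 − 1(81) = 149.6
  A: 357.6 − 2(81) = 195.6
  B: 0 + 1(81) = 81
Total out = 149.6 + 195.6 + 81 = 426.2 kmol/h.

426 kmol/h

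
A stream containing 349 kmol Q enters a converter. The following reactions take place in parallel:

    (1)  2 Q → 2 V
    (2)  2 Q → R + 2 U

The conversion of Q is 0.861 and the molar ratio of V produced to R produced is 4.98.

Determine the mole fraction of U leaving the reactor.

0.22

Conversion of Q: Q consumed = 0.861 × 349 = 300.5 kmol = 2ξ₁ + 2ξ₂.
Selectivity: 2ξ₁ / (1ξ₂) = 4.98 → ξ₁ = 2.49 ξ₂.
Substitute: (2·2.49 + 2) ξ₂ = 300.5 → ξ₂ = 43.05 kmol, ξ₁ = 107.2 kmol.
Outlet amounts (n = n₀ + Σ ν·ξ):
  Q: 349 − 2(107.2) − 2(43.05) = 48.51
  V: 0 + 2(107.2) = 214.4
  R: 0 + 1(43.05) = 43.05
  U: 0 + 2(43.05) = 86.1
Total out = 392 kmol; y_U = 86.1 / 392 = 0.2196.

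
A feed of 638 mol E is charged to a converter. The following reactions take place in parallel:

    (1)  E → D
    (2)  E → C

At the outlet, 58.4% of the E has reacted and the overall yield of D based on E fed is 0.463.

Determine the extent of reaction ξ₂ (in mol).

ξ₂ = 77.2 mol

Yield of D: 1ξ₁ / 638 = 0.463 → ξ₁ = 295.4 mol.
Conversion of E: 1ξ₁ + 1ξ₂ = 0.584 × 638 = 372.6 → ξ₂ = 77.2 mol.
Outlet amounts (n = n₀ + Σ ν·ξ):
  E: 638 − 1(295.4) − 1(77.2) = 265.4
  D: 0 + 1(295.4) = 295.4
  C: 0 + 1(77.2) = 77.2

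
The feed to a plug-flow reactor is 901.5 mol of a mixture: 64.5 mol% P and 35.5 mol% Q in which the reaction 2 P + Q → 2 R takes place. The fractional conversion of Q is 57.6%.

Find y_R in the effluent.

Q reacted = 0.576 × 320 = 184.3 mol; ν_Q = −1, so ξ = 184.3/1 = 184.3 mol.
Outlet amounts (n = n₀ + ν ξ):
  P: 581.5 − 2(184.3) = 212.8
  Q: 320 − 1(184.3) = 135.7
  R: 0 + 2(184.3) = 368.7
Total out = 717.2 mol; y_R = 368.7 / 717.2 = 0.5141.

0.514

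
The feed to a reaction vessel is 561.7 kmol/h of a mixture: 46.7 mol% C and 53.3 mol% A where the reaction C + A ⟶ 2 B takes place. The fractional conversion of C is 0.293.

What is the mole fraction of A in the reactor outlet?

0.396

C reacted = 0.293 × 262.3 = 76.86 kmol/h; ν_C = −1, so ξ = 76.86/1 = 76.86 kmol/h.
Outlet amounts (n = n₀ + ν ξ):
  C: 262.3 − 1(76.86) = 185.5
  A: 299.4 − 1(76.86) = 222.5
  B: 0 + 2(76.86) = 153.7
Total out = 561.7 kmol/h; y_A = 222.5 / 561.7 = 0.3962.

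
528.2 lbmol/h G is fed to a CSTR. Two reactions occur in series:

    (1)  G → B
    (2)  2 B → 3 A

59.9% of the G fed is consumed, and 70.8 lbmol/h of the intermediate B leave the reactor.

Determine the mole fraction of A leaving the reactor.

Conversion of G: G consumed = 1ξ₁ = 0.599 × 528.2 → ξ₁ = 316.4 lbmol/h.
B balance: n_B = 0 + 1ξ₁ − 2ξ₂ = 70.8 → ξ₂ = (1·316.4 − 70.8)/2 = 122.8 lbmol/h.
Outlet amounts (n = n₀ + Σ ν·ξ):
  G: 528.2 − 1(316.4) = 211.8
  B: 0 + 1(316.4) − 2(122.8) = 70.8
  A: 0 + 3(122.8) = 368.4
Total out = 651 lbmol/h; y_A = 368.4 / 651 = 0.5659.

0.566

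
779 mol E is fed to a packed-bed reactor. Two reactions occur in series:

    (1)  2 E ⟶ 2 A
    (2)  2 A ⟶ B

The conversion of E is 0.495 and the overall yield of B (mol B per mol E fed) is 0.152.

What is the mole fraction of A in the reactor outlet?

0.225

Conversion of E: E consumed = 2ξ₁ = 0.495 × 779 → ξ₁ = 192.8 mol.
Yield of B: 1ξ₂ / 779 = 0.152 → ξ₂ = 118.4 mol.
Outlet amounts (n = n₀ + Σ ν·ξ):
  E: 779 − 2(192.8) = 393.4
  A: 0 + 2(192.8) − 2(118.4) = 148.8
  B: 0 + 1(118.4) = 118.4
Total out = 660.6 mol; y_A = 148.8 / 660.6 = 0.2252.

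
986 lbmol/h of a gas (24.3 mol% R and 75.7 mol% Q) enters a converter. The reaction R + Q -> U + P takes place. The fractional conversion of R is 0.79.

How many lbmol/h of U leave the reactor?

R reacted = 0.79 × 239.6 = 189.3 lbmol/h; ν_R = −1, so ξ = 189.3/1 = 189.3 lbmol/h.
Outlet amounts (n = n₀ + ν ξ):
  R: 239.6 − 1(189.3) = 50.32
  Q: 746.4 − 1(189.3) = 557.1
  U: 0 + 1(189.3) = 189.3
  P: 0 + 1(189.3) = 189.3

189 lbmol/h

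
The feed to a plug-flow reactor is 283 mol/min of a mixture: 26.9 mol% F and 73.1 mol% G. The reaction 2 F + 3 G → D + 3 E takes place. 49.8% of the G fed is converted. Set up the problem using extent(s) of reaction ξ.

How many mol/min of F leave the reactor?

7.45 mol/min

G reacted = 0.498 × 206.9 = 103 mol/min; ν_G = −3, so ξ = 103/3 = 34.34 mol/min.
Outlet amounts (n = n₀ + ν ξ):
  F: 76.13 − 2(34.34) = 7.445
  G: 206.9 − 3(34.34) = 103.9
  D: 0 + 1(34.34) = 34.34
  E: 0 + 3(34.34) = 103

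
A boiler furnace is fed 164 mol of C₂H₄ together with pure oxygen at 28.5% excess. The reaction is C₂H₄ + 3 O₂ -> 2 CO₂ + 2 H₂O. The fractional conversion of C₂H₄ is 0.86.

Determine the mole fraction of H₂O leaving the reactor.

0.354

Stoichiometric O₂ = 3 × 164 = 492 mol; O₂ fed = 492 × 1.285 = 632.2 mol.
Fuel reacted = 0.86 × 164 → ξ = 141 mol.
Outlet (n = n₀ + ν ξ):
  C₂H₄: 164 − 1(141) = 22.96
  O₂: 632.2 − 3(141) = 209.1
  CO₂: 0 + 2(141) = 282.1
  H₂O: 0 + 2(141) = 282.1
Total out = 796.2 mol; y_H₂O = 282.1 / 796.2 = 0.3543.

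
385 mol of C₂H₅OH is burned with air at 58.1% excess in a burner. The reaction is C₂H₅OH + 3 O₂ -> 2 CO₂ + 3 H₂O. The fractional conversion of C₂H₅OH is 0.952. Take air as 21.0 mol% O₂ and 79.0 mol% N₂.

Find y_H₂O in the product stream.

0.116

Stoichiometric O₂ = 3 × 385 = 1155 mol; O₂ fed = 1155 × 1.581 = 1826 mol.
N₂ fed = 1826 × 79/21 = 6869 mol.
Fuel reacted = 0.952 × 385 → ξ = 366.5 mol.
Outlet (n = n₀ + ν ξ):
  C₂H₅OH: 385 − 1(366.5) = 18.48
  O₂: 1826 − 3(366.5) = 726.5
  N₂: 6869 (inert)
  CO₂: 0 + 2(366.5) = 733
  H₂O: 0 + 3(366.5) = 1100
Total out = 9447 mol; y_H₂O = 1100 / 9447 = 0.1164.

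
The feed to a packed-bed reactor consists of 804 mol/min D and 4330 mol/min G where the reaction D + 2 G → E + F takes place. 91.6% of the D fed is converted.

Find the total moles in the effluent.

D reacted = 0.916 × 804 = 736.5 mol/min; ν_D = −1, so ξ = 736.5/1 = 736.5 mol/min.
Outlet amounts (n = n₀ + ν ξ):
  D: 804 − 1(736.5) = 67.54
  G: 4330 − 2(736.5) = 2857
  E: 0 + 1(736.5) = 736.5
  F: 0 + 1(736.5) = 736.5
Total out = 67.54 + 2857 + 736.5 + 736.5 = 4398 mol/min.

4400 mol/min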